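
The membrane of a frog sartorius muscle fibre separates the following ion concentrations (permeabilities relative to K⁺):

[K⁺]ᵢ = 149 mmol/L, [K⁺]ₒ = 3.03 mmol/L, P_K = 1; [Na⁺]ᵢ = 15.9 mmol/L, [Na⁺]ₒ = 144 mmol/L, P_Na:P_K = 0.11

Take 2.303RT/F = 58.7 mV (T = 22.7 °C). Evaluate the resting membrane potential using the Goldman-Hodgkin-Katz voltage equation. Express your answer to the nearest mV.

-53 mV

Vm = 58.7 · log₁₀[(Σ P·[cation]ₒ + Σ P·[anion]ᵢ) / (Σ P·[cation]ᵢ + Σ P·[anion]ₒ)]
Numerator = 1×3.03 + 0.11×144 = 18.87
Denominator = 1×149 + 0.11×15.9 = 150.7
Vm = 58.7 · log₁₀(0.12517) = 58.7 × (-0.9025) = -52.98 mV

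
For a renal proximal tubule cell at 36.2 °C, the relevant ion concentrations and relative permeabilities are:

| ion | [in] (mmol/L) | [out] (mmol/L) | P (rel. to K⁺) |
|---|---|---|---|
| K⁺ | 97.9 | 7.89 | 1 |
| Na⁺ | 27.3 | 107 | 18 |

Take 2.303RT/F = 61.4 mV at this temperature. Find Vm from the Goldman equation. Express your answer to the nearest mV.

Vm = 61.4 · log₁₀[(Σ P·[cation]ₒ + Σ P·[anion]ᵢ) / (Σ P·[cation]ᵢ + Σ P·[anion]ₒ)]
Numerator = 1×7.89 + 18×107 = 1934
Denominator = 1×97.9 + 18×27.3 = 589.3
Vm = 61.4 · log₁₀(3.2817) = 61.4 × (0.5161) = 31.69 mV

32 mV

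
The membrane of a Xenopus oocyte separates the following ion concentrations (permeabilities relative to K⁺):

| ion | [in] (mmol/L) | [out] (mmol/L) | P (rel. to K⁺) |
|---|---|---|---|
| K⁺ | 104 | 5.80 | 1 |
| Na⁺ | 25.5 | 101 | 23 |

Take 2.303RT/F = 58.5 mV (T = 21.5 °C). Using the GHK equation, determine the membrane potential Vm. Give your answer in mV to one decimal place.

Vm = 58.5 · log₁₀[(Σ P·[cation]ₒ + Σ P·[anion]ᵢ) / (Σ P·[cation]ᵢ + Σ P·[anion]ₒ)]
Numerator = 1×5.80 + 23×101 = 2329
Denominator = 1×104 + 23×25.5 = 690.5
Vm = 58.5 · log₁₀(3.3726) = 58.5 × (0.5280) = 30.89 mV

30.9 mV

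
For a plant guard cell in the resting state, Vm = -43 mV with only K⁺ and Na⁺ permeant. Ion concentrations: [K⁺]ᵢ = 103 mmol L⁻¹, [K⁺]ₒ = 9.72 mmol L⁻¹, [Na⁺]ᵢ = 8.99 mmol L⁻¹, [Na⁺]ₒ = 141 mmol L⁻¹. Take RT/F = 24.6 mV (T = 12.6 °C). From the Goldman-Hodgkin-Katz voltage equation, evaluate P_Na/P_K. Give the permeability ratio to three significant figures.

Let α = P_Na/P_K. GHK: Vm = 24.6·ln[(Kₒ + α·Naₒ)/(Kᵢ + α·Naᵢ)].
e^(Vm/24.6) = e^(-43.0/24.6) = 0.17413
So 0.17413·(Kᵢ + α·Naᵢ) = Kₒ + α·Naₒ → α = (0.17413·103.0 − 9.72) / (141.0 − 0.17413·8.99)
α = (17.94 − 9.72) / (141.0 − 1.565) = 8.215/139.4 = 0.05892

0.0589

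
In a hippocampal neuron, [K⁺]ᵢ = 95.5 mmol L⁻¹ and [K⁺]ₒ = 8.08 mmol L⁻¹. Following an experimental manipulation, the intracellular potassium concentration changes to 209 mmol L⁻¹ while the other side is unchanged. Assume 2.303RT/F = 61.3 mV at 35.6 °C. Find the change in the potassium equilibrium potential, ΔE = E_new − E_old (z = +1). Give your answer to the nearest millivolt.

E_old = (61.3/1)·log₁₀(8.08/95.5) = -65.75 mV
E_new = (61.3/1)·log₁₀(8.08/209) = -86.60 mV
ΔE = -86.60 − (-65.75) = -20.85 mV

-21 mV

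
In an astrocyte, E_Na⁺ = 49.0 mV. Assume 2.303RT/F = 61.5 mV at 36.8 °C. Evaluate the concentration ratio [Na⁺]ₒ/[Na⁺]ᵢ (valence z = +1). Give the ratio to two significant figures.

log₁₀([out]/[in]) = E·z/(61.5) = 49.0 × 1 / 61.5 = 0.7967
[out]/[in] = 10^(0.7967) = 6.263

6.3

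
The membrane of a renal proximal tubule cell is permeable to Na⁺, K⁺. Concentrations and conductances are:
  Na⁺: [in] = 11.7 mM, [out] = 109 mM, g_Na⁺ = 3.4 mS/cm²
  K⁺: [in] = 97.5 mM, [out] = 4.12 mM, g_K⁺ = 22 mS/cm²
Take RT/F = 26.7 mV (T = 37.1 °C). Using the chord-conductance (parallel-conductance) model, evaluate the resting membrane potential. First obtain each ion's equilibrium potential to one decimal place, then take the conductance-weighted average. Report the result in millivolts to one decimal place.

E_Na⁺ = (26.7/1)·ln(109/11.7) = 59.6 mV
E_K⁺ = (26.7/1)·ln(4.12/97.5) = -84.5 mV
Vm = (Σ gᵢEᵢ)/(Σ gᵢ) = (3.4·59.6 + 22·-84.5) / (3.4 + 22)
= -1656.36 / 25.4 = -65.21 mV

-65.2 mV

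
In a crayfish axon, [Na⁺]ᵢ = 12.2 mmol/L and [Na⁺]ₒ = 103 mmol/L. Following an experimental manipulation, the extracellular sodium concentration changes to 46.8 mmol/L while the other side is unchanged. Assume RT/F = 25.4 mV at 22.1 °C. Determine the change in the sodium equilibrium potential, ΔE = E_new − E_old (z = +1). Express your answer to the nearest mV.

E_old = (25.4/1)·ln(103/12.2) = 54.19 mV
E_new = (25.4/1)·ln(46.8/12.2) = 34.15 mV
ΔE = 34.15 − (54.19) = -20.04 mV

-20 mV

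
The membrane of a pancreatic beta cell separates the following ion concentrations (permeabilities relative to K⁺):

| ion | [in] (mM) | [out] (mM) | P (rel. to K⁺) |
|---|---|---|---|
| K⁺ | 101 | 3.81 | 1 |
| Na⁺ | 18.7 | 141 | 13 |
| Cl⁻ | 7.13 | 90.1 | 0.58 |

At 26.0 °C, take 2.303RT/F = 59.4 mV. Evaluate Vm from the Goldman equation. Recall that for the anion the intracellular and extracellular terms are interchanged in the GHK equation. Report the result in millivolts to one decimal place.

Vm = 59.4 · log₁₀[(Σ P·[cation]ₒ + Σ P·[anion]ᵢ) / (Σ P·[cation]ᵢ + Σ P·[anion]ₒ)]
Numerator = 1×3.81 + 13×141 + 0.58×7.13 = 1841
Denominator = 1×101 + 13×18.7 + 0.58×90.1 = 396.4
Vm = 59.4 · log₁₀(4.6447) = 59.4 × (0.6670) = 39.62 mV

39.6 mV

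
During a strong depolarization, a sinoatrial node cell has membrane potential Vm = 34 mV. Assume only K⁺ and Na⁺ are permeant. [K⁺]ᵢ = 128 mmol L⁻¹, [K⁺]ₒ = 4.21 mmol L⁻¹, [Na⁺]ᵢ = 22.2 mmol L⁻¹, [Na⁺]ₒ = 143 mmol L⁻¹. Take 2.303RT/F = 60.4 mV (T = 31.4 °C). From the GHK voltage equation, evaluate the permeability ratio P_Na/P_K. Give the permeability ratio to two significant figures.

Let α = P_Na/P_K. GHK: Vm = 60.4·log₁₀[(Kₒ + α·Naₒ)/(Kᵢ + α·Naᵢ)].
10^(Vm/60.4) = 10^(34.0/60.4) = 3.6552
So 3.6552·(Kᵢ + α·Naᵢ) = Kₒ + α·Naₒ → α = (3.6552·128.0 − 4.21) / (143.0 − 3.6552·22.2)
α = (467.9 − 4.21) / (143.0 − 81.15) = 463.7/61.85 = 7.496

7.5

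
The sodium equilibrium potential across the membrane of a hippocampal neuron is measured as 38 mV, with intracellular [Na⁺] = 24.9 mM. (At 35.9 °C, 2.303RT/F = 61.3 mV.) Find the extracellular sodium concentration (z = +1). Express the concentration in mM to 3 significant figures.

104 mM

Nernst: E = (61.3/1) · log₁₀([out]/[in]), so log₁₀([out]/[in]) = 38.0 × 1 / 61.3 = 0.6199.
[out]/[in] = 10^(0.6199) = 4.168.
[out] = 4.168 × 24.9 = 103.8 mM.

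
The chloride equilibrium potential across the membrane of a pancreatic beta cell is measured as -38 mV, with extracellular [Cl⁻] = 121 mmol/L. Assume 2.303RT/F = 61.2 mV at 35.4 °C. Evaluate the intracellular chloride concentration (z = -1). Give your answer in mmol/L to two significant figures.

29 mmol/L

Nernst: E = (61.2/-1) · log₁₀([out]/[in]), so log₁₀([out]/[in]) = -38.0 × -1 / 61.2 = 0.6209.
[out]/[in] = 10^(0.6209) = 4.177.
[in] = 121 / 4.177 = 28.96 mmol/L.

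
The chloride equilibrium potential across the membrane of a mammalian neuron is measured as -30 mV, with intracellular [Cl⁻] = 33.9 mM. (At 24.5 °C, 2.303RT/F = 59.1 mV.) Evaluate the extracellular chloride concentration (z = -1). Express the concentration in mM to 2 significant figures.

110 mM

Nernst: E = (59.1/-1) · log₁₀([out]/[in]), so log₁₀([out]/[in]) = -30.0 × -1 / 59.1 = 0.5076.
[out]/[in] = 10^(0.5076) = 3.218.
[out] = 3.218 × 33.9 = 109.1 mM.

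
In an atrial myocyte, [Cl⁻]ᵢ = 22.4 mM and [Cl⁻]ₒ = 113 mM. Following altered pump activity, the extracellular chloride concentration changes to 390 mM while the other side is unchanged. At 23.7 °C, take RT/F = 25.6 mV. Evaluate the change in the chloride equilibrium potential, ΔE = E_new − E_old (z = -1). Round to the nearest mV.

E_old = (25.6/-1)·ln(113/22.4) = -41.43 mV
E_new = (25.6/-1)·ln(390/22.4) = -73.14 mV
ΔE = -73.14 − (-41.43) = -31.71 mV

-32 mV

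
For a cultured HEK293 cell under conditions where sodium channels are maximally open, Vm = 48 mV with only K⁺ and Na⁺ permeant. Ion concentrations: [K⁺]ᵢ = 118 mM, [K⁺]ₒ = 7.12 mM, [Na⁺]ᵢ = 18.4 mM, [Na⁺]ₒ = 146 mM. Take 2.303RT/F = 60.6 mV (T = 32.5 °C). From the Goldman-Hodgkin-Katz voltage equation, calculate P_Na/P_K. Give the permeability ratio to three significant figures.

Let α = P_Na/P_K. GHK: Vm = 60.6·log₁₀[(Kₒ + α·Naₒ)/(Kᵢ + α·Naᵢ)].
10^(Vm/60.6) = 10^(48.0/60.6) = 6.1955
So 6.1955·(Kᵢ + α·Naᵢ) = Kₒ + α·Naₒ → α = (6.1955·118.0 − 7.12) / (146.0 − 6.1955·18.4)
α = (731.1 − 7.12) / (146.0 − 114) = 724/32 = 22.62

22.6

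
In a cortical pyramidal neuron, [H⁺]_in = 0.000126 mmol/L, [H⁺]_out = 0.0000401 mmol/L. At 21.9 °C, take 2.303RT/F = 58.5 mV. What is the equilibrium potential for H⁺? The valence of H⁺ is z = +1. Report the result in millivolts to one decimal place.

-29.1 mV

E = (58.5/z) · log₁₀([H⁺]_out/[H⁺]_in) with z = +1.
= (58.5/1) · log₁₀(0.0000401/0.000126) = 58.50 · log₁₀(0.3183)
= 58.50 · (-0.4972) = -29.09 mV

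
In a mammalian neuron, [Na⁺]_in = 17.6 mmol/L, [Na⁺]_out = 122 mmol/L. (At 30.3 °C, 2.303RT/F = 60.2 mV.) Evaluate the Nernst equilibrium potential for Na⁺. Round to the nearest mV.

E = (60.2/z) · log₁₀([Na⁺]_out/[Na⁺]_in) with z = +1.
= (60.2/1) · log₁₀(122/17.6) = 60.20 · log₁₀(6.932)
= 60.20 · (0.8408) = 50.62 mV

51 mV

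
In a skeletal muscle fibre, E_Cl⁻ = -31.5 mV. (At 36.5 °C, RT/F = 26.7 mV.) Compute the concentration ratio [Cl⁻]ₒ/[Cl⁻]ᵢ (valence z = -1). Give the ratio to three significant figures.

ln([out]/[in]) = E·z/(26.7) = -31.5 × -1 / 26.7 = 1.1798
[out]/[in] = e^(1.1798) = 3.254

3.25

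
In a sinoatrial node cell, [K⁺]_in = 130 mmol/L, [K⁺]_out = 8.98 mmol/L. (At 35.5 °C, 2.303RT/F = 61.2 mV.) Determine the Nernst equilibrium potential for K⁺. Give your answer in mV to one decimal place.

E = (61.2/z) · log₁₀([K⁺]_out/[K⁺]_in) with z = +1.
= (61.2/1) · log₁₀(8.98/130) = 61.20 · log₁₀(0.06908)
= 61.20 · (-1.1607) = -71.03 mV

-71.0 mV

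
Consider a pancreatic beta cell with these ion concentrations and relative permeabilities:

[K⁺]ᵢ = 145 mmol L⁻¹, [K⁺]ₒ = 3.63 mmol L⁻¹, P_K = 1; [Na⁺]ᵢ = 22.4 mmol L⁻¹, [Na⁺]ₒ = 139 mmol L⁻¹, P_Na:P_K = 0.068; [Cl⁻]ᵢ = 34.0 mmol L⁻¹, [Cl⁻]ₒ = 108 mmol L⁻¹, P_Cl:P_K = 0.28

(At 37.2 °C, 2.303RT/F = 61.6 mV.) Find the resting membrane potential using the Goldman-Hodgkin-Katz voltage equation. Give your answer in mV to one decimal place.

Vm = 61.6 · log₁₀[(Σ P·[cation]ₒ + Σ P·[anion]ᵢ) / (Σ P·[cation]ᵢ + Σ P·[anion]ₒ)]
Numerator = 1×3.63 + 0.068×139 + 0.28×34.0 = 22.6
Denominator = 1×145 + 0.068×22.4 + 0.28×108 = 176.8
Vm = 61.6 · log₁₀(0.12787) = 61.6 × (-0.8932) = -55.02 mV

-55.0 mV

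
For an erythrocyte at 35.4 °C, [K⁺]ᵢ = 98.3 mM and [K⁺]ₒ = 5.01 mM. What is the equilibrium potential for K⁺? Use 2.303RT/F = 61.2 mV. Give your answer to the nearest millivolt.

-79 mV

E = (61.2/z) · log₁₀([K⁺]_out/[K⁺]_in) with z = +1.
= (61.2/1) · log₁₀(5.01/98.3) = 61.20 · log₁₀(0.05097)
= 61.20 · (-1.2927) = -79.11 mV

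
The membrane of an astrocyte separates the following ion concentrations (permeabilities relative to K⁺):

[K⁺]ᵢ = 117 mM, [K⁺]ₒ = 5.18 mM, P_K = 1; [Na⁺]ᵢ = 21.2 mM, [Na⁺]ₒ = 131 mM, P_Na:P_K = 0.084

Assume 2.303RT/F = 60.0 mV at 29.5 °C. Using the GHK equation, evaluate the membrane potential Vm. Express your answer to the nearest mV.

Vm = 60.0 · log₁₀[(Σ P·[cation]ₒ + Σ P·[anion]ᵢ) / (Σ P·[cation]ᵢ + Σ P·[anion]ₒ)]
Numerator = 1×5.18 + 0.084×131 = 16.18
Denominator = 1×117 + 0.084×21.2 = 118.8
Vm = 60.0 · log₁₀(0.13625) = 60.0 × (-0.8657) = -51.94 mV

-52 mV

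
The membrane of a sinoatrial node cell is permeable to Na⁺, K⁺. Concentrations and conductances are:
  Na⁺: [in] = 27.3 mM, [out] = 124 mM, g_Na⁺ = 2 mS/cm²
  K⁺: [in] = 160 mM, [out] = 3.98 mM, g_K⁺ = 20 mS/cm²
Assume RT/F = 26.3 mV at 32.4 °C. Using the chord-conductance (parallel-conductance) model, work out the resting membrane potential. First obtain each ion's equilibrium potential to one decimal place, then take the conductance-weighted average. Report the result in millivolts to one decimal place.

E_Na⁺ = (26.3/1)·ln(124/27.3) = 39.8 mV
E_K⁺ = (26.3/1)·ln(3.98/160) = -97.1 mV
Vm = (Σ gᵢEᵢ)/(Σ gᵢ) = (2·39.8 + 20·-97.1) / (2 + 20)
= -1862.40 / 22 = -84.65 mV

-84.7 mV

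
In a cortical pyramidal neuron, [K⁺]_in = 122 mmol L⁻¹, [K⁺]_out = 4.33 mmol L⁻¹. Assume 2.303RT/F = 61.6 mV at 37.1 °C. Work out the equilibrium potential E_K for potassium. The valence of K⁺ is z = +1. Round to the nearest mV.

-89 mV

E = (61.6/z) · log₁₀([K⁺]_out/[K⁺]_in) with z = +1.
= (61.6/1) · log₁₀(4.33/122) = 61.60 · log₁₀(0.03549)
= 61.60 · (-1.4499) = -89.31 mV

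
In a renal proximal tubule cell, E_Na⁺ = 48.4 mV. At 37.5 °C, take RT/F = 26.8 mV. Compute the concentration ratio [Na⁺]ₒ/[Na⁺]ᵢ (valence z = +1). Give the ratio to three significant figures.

6.09

ln([out]/[in]) = E·z/(26.8) = 48.4 × 1 / 26.8 = 1.8060
[out]/[in] = e^(1.8060) = 6.086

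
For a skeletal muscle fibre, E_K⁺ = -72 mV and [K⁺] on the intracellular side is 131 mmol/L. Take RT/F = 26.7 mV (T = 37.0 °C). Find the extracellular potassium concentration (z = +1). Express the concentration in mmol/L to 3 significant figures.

8.83 mmol/L

Nernst: E = (26.7/1) · ln([out]/[in]), so ln([out]/[in]) = -72.0 × 1 / 26.7 = -2.6966.
[out]/[in] = e^(-2.6966) = 0.06743.
[out] = 0.06743 × 131 = 8.834 mmol/L.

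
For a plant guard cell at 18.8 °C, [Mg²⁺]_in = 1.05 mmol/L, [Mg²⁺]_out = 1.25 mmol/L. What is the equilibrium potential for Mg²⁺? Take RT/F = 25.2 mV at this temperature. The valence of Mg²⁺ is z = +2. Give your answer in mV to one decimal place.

2.2 mV

E = (25.2/z) · ln([Mg²⁺]_out/[Mg²⁺]_in) with z = +2.
= (25.2/2) · ln(1.25/1.05) = 12.60 · ln(1.19)
= 12.60 · (0.1744) = 2.20 mV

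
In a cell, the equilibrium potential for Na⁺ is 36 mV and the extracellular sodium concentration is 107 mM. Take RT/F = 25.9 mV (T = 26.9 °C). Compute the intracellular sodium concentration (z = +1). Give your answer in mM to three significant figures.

26.7 mM

Nernst: E = (25.9/1) · ln([out]/[in]), so ln([out]/[in]) = 36.0 × 1 / 25.9 = 1.3900.
[out]/[in] = e^(1.3900) = 4.015.
[in] = 107 / 4.015 = 26.65 mM.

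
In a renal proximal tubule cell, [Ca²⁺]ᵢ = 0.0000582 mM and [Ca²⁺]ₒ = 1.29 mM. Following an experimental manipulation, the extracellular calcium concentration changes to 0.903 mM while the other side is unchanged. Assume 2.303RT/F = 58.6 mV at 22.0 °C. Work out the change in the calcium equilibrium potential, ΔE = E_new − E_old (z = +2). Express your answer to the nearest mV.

E_old = (58.6/2)·log₁₀(1.29/0.0000582) = 127.33 mV
E_new = (58.6/2)·log₁₀(0.903/0.0000582) = 122.79 mV
ΔE = 122.79 − (127.33) = -4.54 mV

-5 mV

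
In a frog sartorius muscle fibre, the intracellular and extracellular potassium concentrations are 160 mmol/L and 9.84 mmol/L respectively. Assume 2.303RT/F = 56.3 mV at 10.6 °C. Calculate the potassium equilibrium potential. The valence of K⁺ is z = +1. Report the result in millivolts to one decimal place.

-68.2 mV

E = (56.3/z) · log₁₀([K⁺]_out/[K⁺]_in) with z = +1.
= (56.3/1) · log₁₀(9.84/160) = 56.30 · log₁₀(0.0615)
= 56.30 · (-1.2111) = -68.19 mV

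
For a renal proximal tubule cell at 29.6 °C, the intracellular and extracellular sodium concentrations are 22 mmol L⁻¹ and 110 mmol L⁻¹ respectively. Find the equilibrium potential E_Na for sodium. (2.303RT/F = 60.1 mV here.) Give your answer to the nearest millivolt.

E = (60.1/z) · log₁₀([Na⁺]_out/[Na⁺]_in) with z = +1.
= (60.1/1) · log₁₀(110/22) = 60.10 · log₁₀(5)
= 60.10 · (0.6990) = 42.01 mV

42 mV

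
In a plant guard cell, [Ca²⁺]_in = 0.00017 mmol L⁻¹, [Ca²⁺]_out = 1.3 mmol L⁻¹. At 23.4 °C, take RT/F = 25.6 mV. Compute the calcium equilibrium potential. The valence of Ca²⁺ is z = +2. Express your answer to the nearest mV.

114 mV

E = (25.6/z) · ln([Ca²⁺]_out/[Ca²⁺]_in) with z = +2.
= (25.6/2) · ln(1.3/0.00017) = 12.80 · ln(7647)
= 12.80 · (8.9421) = 114.46 mV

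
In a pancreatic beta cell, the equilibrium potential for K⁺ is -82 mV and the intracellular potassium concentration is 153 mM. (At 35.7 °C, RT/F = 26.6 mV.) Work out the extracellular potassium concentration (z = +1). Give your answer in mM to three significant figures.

Nernst: E = (26.6/1) · ln([out]/[in]), so ln([out]/[in]) = -82.0 × 1 / 26.6 = -3.0827.
[out]/[in] = e^(-3.0827) = 0.04584.
[out] = 0.04584 × 153 = 7.013 mM.

7.01 mM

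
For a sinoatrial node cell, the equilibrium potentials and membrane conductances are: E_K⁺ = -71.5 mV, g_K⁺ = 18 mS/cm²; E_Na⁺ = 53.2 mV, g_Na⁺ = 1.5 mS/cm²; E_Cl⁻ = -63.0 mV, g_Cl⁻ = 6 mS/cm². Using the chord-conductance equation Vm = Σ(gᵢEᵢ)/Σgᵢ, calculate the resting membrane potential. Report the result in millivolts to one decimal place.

Σ gᵢEᵢ = 18·(-71.5) + 1.5·(53.2) + 6·(-63.0) = -1585.20
Σ gᵢ = 18 + 1.5 + 6 = 25.5
Vm = -1585.20 / 25.5 = -62.16 mV

-62.2 mV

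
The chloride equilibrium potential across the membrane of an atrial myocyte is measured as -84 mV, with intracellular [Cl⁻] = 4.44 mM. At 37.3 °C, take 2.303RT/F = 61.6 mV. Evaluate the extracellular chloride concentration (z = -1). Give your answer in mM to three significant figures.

Nernst: E = (61.6/-1) · log₁₀([out]/[in]), so log₁₀([out]/[in]) = -84.0 × -1 / 61.6 = 1.3636.
[out]/[in] = 10^(1.3636) = 23.1.
[out] = 23.1 × 4.44 = 102.6 mM.

103 mM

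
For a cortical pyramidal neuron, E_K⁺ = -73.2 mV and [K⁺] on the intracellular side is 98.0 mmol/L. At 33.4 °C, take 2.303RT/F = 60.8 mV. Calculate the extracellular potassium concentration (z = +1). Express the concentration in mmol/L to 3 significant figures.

Nernst: E = (60.8/1) · log₁₀([out]/[in]), so log₁₀([out]/[in]) = -73.2 × 1 / 60.8 = -1.2039.
[out]/[in] = 10^(-1.2039) = 0.06252.
[out] = 0.06252 × 98.0 = 6.127 mmol/L.

6.13 mmol/L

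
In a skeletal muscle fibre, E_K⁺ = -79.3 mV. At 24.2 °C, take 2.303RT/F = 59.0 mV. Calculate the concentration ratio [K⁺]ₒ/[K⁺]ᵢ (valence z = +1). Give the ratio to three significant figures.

0.0453

log₁₀([out]/[in]) = E·z/(59.0) = -79.3 × 1 / 59.0 = -1.3441
[out]/[in] = 10^(-1.3441) = 0.04528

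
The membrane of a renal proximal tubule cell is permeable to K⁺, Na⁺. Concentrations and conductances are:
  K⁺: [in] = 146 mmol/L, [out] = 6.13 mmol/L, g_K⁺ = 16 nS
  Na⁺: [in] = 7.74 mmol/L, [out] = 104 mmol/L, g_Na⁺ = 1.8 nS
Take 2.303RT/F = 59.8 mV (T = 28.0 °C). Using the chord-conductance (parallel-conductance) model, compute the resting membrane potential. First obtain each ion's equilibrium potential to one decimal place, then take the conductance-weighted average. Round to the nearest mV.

-67 mV

E_K⁺ = (59.8/1)·log₁₀(6.13/146) = -82.3 mV
E_Na⁺ = (59.8/1)·log₁₀(104/7.74) = 67.5 mV
Vm = (Σ gᵢEᵢ)/(Σ gᵢ) = (16·-82.3 + 1.8·67.5) / (16 + 1.8)
= -1195.30 / 17.8 = -67.15 mV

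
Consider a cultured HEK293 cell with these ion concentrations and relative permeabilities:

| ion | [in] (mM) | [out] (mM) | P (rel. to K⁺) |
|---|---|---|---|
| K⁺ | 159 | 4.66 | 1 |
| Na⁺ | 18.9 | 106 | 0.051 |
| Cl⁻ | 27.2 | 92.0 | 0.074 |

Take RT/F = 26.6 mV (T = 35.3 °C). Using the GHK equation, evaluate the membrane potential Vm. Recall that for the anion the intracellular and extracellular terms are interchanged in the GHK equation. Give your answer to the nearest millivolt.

Vm = 26.6 · ln[(Σ P·[cation]ₒ + Σ P·[anion]ᵢ) / (Σ P·[cation]ᵢ + Σ P·[anion]ₒ)]
Numerator = 1×4.66 + 0.051×106 + 0.074×27.2 = 12.08
Denominator = 1×159 + 0.051×18.9 + 0.074×92.0 = 166.8
Vm = 26.6 · ln(0.072427) = 26.6 × (-2.6252) = -69.83 mV

-70 mV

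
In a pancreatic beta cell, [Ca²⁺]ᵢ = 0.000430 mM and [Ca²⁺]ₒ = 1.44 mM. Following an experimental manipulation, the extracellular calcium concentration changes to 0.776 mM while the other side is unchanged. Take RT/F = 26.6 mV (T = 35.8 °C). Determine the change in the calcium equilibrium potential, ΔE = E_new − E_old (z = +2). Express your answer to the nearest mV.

-8 mV

E_old = (26.6/2)·ln(1.44/0.000430) = 107.95 mV
E_new = (26.6/2)·ln(0.776/0.000430) = 99.73 mV
ΔE = 99.73 − (107.95) = -8.22 mV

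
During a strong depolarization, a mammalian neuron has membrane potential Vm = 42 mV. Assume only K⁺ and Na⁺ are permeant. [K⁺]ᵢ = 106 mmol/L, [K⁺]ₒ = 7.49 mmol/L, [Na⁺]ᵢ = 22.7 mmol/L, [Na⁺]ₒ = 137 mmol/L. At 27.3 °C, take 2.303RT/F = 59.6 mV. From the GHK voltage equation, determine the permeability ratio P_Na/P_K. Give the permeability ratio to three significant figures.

24.1

Let α = P_Na/P_K. GHK: Vm = 59.6·log₁₀[(Kₒ + α·Naₒ)/(Kᵢ + α·Naᵢ)].
10^(Vm/59.6) = 10^(42.0/59.6) = 5.0664
So 5.0664·(Kᵢ + α·Naᵢ) = Kₒ + α·Naₒ → α = (5.0664·106.0 − 7.49) / (137.0 − 5.0664·22.7)
α = (537 − 7.49) / (137.0 − 115) = 529.5/21.99 = 24.08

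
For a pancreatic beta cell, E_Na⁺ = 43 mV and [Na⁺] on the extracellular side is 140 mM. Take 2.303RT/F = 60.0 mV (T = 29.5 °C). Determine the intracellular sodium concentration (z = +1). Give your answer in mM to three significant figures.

Nernst: E = (60.0/1) · log₁₀([out]/[in]), so log₁₀([out]/[in]) = 43.0 × 1 / 60.0 = 0.7167.
[out]/[in] = 10^(0.7167) = 5.208.
[in] = 140 / 5.208 = 26.88 mM.

26.9 mM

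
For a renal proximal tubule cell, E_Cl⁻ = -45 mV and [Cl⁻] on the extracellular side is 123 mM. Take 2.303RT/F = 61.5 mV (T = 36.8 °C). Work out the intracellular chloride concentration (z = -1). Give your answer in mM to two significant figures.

Nernst: E = (61.5/-1) · log₁₀([out]/[in]), so log₁₀([out]/[in]) = -45.0 × -1 / 61.5 = 0.7317.
[out]/[in] = 10^(0.7317) = 5.391.
[in] = 123 / 5.391 = 22.81 mM.

23 mM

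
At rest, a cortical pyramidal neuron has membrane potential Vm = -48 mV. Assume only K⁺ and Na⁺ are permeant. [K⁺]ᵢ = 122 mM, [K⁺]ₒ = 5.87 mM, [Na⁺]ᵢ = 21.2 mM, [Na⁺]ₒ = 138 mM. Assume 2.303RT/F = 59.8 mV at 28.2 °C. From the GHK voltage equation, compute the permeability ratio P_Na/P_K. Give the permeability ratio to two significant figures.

0.099

Let α = P_Na/P_K. GHK: Vm = 59.8·log₁₀[(Kₒ + α·Naₒ)/(Kᵢ + α·Naᵢ)].
10^(Vm/59.8) = 10^(-48.0/59.8) = 0.15752
So 0.15752·(Kᵢ + α·Naᵢ) = Kₒ + α·Naₒ → α = (0.15752·122.0 − 5.87) / (138.0 − 0.15752·21.2)
α = (19.22 − 5.87) / (138.0 − 3.339) = 13.35/134.7 = 0.09912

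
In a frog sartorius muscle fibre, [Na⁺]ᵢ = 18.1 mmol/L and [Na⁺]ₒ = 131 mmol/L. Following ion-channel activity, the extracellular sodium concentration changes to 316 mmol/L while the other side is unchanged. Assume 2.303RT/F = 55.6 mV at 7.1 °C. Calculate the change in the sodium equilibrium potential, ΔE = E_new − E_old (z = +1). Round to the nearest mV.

21 mV

E_old = (55.6/1)·log₁₀(131/18.1) = 47.79 mV
E_new = (55.6/1)·log₁₀(316/18.1) = 69.06 mV
ΔE = 69.06 − (47.79) = 21.26 mV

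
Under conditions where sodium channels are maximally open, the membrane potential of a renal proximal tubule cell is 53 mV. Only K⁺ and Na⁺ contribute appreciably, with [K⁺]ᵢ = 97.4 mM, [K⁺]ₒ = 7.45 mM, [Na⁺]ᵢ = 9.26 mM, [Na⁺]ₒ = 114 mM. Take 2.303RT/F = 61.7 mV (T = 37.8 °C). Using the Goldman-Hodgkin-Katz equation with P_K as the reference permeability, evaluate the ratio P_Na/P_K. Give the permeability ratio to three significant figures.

14.8

Let α = P_Na/P_K. GHK: Vm = 61.7·log₁₀[(Kₒ + α·Naₒ)/(Kᵢ + α·Naᵢ)].
10^(Vm/61.7) = 10^(53.0/61.7) = 7.2276
So 7.2276·(Kᵢ + α·Naᵢ) = Kₒ + α·Naₒ → α = (7.2276·97.4 − 7.45) / (114.0 − 7.2276·9.26)
α = (704 − 7.45) / (114.0 − 66.93) = 696.5/47.07 = 14.8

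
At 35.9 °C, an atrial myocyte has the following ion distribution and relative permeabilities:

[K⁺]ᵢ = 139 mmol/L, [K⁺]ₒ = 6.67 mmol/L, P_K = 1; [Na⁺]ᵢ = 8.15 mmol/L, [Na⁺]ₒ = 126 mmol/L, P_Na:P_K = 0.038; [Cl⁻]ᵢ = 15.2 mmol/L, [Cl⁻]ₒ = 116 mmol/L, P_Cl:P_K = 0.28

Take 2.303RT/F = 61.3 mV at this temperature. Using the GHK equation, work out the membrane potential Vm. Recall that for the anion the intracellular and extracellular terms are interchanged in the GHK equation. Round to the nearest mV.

Vm = 61.3 · log₁₀[(Σ P·[cation]ₒ + Σ P·[anion]ᵢ) / (Σ P·[cation]ᵢ + Σ P·[anion]ₒ)]
Numerator = 1×6.67 + 0.038×126 + 0.28×15.2 = 15.71
Denominator = 1×139 + 0.038×8.15 + 0.28×116 = 171.8
Vm = 61.3 · log₁₀(0.091472) = 61.3 × (-1.0387) = -63.67 mV

-64 mV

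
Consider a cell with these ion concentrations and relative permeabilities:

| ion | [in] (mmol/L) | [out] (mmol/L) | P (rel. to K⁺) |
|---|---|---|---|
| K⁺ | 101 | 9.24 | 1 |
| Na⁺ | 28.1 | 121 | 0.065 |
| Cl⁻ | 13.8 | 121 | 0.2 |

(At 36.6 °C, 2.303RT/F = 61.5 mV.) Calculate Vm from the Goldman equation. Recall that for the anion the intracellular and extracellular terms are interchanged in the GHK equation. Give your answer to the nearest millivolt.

-50 mV

Vm = 61.5 · log₁₀[(Σ P·[cation]ₒ + Σ P·[anion]ᵢ) / (Σ P·[cation]ᵢ + Σ P·[anion]ₒ)]
Numerator = 1×9.24 + 0.065×121 + 0.2×13.8 = 19.87
Denominator = 1×101 + 0.065×28.1 + 0.2×121 = 127
Vm = 61.5 · log₁₀(0.15638) = 61.5 × (-0.8058) = -49.56 mV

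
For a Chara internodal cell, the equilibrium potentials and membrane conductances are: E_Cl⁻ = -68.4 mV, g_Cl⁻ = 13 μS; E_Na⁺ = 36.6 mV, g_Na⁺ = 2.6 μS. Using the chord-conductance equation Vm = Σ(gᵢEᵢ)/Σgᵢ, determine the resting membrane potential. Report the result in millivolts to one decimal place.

Σ gᵢEᵢ = 13·(-68.4) + 2.6·(36.6) = -794.04
Σ gᵢ = 13 + 2.6 = 15.6
Vm = -794.04 / 15.6 = -50.90 mV

-50.9 mV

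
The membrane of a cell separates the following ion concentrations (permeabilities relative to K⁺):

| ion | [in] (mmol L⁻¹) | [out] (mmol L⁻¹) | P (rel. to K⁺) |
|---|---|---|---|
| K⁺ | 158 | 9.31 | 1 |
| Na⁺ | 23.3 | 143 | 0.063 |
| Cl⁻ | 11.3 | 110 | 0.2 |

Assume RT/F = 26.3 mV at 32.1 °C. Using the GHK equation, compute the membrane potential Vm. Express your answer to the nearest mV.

Vm = 26.3 · ln[(Σ P·[cation]ₒ + Σ P·[anion]ᵢ) / (Σ P·[cation]ᵢ + Σ P·[anion]ₒ)]
Numerator = 1×9.31 + 0.063×143 + 0.2×11.3 = 20.58
Denominator = 1×158 + 0.063×23.3 + 0.2×110 = 181.5
Vm = 26.3 · ln(0.1134) = 26.3 × (-2.1768) = -57.25 mV

-57 mV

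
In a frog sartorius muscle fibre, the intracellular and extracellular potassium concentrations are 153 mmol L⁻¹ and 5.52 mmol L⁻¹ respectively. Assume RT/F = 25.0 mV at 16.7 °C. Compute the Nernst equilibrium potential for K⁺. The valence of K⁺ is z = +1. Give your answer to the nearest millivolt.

-83 mV

E = (25.0/z) · ln([K⁺]_out/[K⁺]_in) with z = +1.
= (25.0/1) · ln(5.52/153) = 25.00 · ln(0.03608)
= 25.00 · (-3.3221) = -83.05 mV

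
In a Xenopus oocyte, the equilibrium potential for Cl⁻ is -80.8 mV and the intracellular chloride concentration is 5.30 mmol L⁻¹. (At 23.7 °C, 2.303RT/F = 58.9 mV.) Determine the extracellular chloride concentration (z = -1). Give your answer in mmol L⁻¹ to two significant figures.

Nernst: E = (58.9/-1) · log₁₀([out]/[in]), so log₁₀([out]/[in]) = -80.8 × -1 / 58.9 = 1.3718.
[out]/[in] = 10^(1.3718) = 23.54.
[out] = 23.54 × 5.30 = 124.8 mmol L⁻¹.

120 mmol L⁻¹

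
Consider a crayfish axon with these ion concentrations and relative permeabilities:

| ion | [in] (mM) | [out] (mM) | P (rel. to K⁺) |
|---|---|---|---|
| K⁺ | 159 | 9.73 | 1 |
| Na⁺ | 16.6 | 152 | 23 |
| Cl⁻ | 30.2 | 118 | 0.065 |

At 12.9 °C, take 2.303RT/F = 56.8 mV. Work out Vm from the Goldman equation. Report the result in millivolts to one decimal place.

Vm = 56.8 · log₁₀[(Σ P·[cation]ₒ + Σ P·[anion]ᵢ) / (Σ P·[cation]ᵢ + Σ P·[anion]ₒ)]
Numerator = 1×9.73 + 23×152 + 0.065×30.2 = 3508
Denominator = 1×159 + 23×16.6 + 0.065×118 = 548.5
Vm = 56.8 · log₁₀(6.3954) = 56.8 × (0.8059) = 45.77 mV

45.8 mV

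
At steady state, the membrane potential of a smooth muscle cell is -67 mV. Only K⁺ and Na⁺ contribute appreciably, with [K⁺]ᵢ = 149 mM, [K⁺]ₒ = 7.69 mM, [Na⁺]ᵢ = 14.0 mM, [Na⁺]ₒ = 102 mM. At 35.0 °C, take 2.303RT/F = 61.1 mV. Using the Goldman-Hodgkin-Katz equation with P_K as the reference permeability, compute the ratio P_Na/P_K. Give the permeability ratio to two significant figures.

Let α = P_Na/P_K. GHK: Vm = 61.1·log₁₀[(Kₒ + α·Naₒ)/(Kᵢ + α·Naᵢ)].
10^(Vm/61.1) = 10^(-67.0/61.1) = 0.080064
So 0.080064·(Kᵢ + α·Naᵢ) = Kₒ + α·Naₒ → α = (0.080064·149.0 − 7.69) / (102.0 − 0.080064·14.0)
α = (11.93 − 7.69) / (102.0 − 1.121) = 4.24/100.9 = 0.04203

0.042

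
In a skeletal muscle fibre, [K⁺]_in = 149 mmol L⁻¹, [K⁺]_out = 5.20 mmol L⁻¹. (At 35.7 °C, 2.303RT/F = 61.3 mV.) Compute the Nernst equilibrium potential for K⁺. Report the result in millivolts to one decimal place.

E = (61.3/z) · log₁₀([K⁺]_out/[K⁺]_in) with z = +1.
= (61.3/1) · log₁₀(5.20/149) = 61.30 · log₁₀(0.0349)
= 61.30 · (-1.4572) = -89.33 mV

-89.3 mV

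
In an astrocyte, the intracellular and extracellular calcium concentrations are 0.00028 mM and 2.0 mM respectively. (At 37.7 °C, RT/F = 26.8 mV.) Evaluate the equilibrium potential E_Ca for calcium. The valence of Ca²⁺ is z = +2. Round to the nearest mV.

119 mV

E = (26.8/z) · ln([Ca²⁺]_out/[Ca²⁺]_in) with z = +2.
= (26.8/2) · ln(2.0/0.00028) = 13.40 · ln(7143)
= 13.40 · (8.8739) = 118.91 mV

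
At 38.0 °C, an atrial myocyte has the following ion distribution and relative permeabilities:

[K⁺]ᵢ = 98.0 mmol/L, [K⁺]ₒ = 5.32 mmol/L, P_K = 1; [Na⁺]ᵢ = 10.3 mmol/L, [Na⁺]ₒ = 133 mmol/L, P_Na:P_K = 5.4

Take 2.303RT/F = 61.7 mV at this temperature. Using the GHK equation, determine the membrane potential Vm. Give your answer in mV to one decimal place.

41.5 mV

Vm = 61.7 · log₁₀[(Σ P·[cation]ₒ + Σ P·[anion]ᵢ) / (Σ P·[cation]ᵢ + Σ P·[anion]ₒ)]
Numerator = 1×5.32 + 5.4×133 = 723.5
Denominator = 1×98.0 + 5.4×10.3 = 153.6
Vm = 61.7 · log₁₀(4.7098) = 61.7 × (0.6730) = 41.52 mV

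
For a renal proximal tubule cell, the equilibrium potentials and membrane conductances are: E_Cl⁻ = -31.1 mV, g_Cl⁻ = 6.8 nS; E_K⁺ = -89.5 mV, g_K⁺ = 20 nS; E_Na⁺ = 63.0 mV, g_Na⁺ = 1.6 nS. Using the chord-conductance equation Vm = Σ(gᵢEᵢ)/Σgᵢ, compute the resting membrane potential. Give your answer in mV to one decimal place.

-66.9 mV

Σ gᵢEᵢ = 6.8·(-31.1) + 20·(-89.5) + 1.6·(63.0) = -1900.68
Σ gᵢ = 6.8 + 20 + 1.6 = 28.4
Vm = -1900.68 / 28.4 = -66.93 mV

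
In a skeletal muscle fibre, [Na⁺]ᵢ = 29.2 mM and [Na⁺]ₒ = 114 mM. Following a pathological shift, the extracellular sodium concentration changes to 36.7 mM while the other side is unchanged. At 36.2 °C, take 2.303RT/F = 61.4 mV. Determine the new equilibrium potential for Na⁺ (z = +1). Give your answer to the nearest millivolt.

6 mV

After the shift: [Na⁺]_out = 36.7, [Na⁺]_in = 29.2 mM.
E_new = (61.4/1)·log₁₀(36.7/29.2) = 61.40 · (0.0993) = 6.10 mV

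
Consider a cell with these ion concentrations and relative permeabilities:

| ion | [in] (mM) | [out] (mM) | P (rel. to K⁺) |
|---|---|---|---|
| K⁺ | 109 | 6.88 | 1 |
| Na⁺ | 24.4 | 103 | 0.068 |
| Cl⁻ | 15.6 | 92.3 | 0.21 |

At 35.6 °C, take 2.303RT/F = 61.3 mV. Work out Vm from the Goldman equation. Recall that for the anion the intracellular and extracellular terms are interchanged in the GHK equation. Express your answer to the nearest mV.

-54 mV

Vm = 61.3 · log₁₀[(Σ P·[cation]ₒ + Σ P·[anion]ᵢ) / (Σ P·[cation]ᵢ + Σ P·[anion]ₒ)]
Numerator = 1×6.88 + 0.068×103 + 0.21×15.6 = 17.16
Denominator = 1×109 + 0.068×24.4 + 0.21×92.3 = 130
Vm = 61.3 · log₁₀(0.13196) = 61.3 × (-0.8796) = -53.92 mV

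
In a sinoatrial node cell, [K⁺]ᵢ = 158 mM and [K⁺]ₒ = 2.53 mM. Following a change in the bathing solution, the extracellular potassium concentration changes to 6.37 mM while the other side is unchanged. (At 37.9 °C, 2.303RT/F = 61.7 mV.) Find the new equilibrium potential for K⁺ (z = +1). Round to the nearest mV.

-86 mV

After the shift: [K⁺]_out = 6.37, [K⁺]_in = 158 mM.
E_new = (61.7/1)·log₁₀(6.37/158) = 61.70 · (-1.3945) = -86.04 mV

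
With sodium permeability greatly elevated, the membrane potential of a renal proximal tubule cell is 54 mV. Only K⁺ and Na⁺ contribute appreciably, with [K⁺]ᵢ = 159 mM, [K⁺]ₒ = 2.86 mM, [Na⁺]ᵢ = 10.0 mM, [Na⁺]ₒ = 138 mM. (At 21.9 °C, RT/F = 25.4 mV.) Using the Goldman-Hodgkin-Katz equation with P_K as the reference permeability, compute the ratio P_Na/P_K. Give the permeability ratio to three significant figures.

24.5

Let α = P_Na/P_K. GHK: Vm = 25.4·ln[(Kₒ + α·Naₒ)/(Kᵢ + α·Naᵢ)].
e^(Vm/25.4) = e^(54.0/25.4) = 8.3811
So 8.3811·(Kᵢ + α·Naᵢ) = Kₒ + α·Naₒ → α = (8.3811·159.0 − 2.86) / (138.0 − 8.3811·10.0)
α = (1333 − 2.86) / (138.0 − 83.81) = 1330/54.19 = 24.54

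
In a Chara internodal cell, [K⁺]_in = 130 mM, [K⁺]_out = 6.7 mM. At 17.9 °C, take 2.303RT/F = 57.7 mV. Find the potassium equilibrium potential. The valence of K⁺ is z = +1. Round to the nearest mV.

E = (57.7/z) · log₁₀([K⁺]_out/[K⁺]_in) with z = +1.
= (57.7/1) · log₁₀(6.7/130) = 57.70 · log₁₀(0.05154)
= 57.70 · (-1.2879) = -74.31 mV

-74 mV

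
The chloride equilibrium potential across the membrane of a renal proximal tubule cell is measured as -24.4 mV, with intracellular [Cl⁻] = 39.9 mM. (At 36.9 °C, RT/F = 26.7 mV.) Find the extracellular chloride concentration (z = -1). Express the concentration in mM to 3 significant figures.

99.5 mM

Nernst: E = (26.7/-1) · ln([out]/[in]), so ln([out]/[in]) = -24.4 × -1 / 26.7 = 0.9139.
[out]/[in] = e^(0.9139) = 2.494.
[out] = 2.494 × 39.9 = 99.51 mM.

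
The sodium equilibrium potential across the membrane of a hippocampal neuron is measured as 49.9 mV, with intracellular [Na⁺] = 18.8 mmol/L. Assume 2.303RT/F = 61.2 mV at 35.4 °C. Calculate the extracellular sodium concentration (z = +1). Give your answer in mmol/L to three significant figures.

123 mmol/L

Nernst: E = (61.2/1) · log₁₀([out]/[in]), so log₁₀([out]/[in]) = 49.9 × 1 / 61.2 = 0.8154.
[out]/[in] = 10^(0.8154) = 6.537.
[out] = 6.537 × 18.8 = 122.9 mmol/L.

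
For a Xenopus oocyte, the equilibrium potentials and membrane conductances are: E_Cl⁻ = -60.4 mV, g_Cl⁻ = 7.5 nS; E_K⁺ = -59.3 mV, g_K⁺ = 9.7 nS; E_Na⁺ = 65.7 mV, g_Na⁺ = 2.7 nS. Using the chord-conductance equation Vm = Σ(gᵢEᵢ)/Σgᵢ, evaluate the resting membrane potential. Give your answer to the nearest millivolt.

-43 mV

Σ gᵢEᵢ = 7.5·(-60.4) + 9.7·(-59.3) + 2.7·(65.7) = -850.82
Σ gᵢ = 7.5 + 9.7 + 2.7 = 19.9
Vm = -850.82 / 19.9 = -42.75 mV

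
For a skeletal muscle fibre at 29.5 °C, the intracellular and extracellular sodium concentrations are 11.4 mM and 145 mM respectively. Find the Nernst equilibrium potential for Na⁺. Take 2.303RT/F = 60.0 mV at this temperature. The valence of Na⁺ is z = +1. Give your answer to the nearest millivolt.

66 mV

E = (60.0/z) · log₁₀([Na⁺]_out/[Na⁺]_in) with z = +1.
= (60.0/1) · log₁₀(145/11.4) = 60.00 · log₁₀(12.72)
= 60.00 · (1.1045) = 66.27 mV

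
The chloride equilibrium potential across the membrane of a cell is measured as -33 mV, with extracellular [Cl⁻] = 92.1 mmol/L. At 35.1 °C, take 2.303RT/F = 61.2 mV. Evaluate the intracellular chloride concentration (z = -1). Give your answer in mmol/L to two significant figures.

27 mmol/L

Nernst: E = (61.2/-1) · log₁₀([out]/[in]), so log₁₀([out]/[in]) = -33.0 × -1 / 61.2 = 0.5392.
[out]/[in] = 10^(0.5392) = 3.461.
[in] = 92.1 / 3.461 = 26.61 mmol/L.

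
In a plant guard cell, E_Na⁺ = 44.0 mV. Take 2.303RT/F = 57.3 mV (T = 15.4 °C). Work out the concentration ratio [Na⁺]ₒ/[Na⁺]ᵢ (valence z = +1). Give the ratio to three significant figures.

5.86

log₁₀([out]/[in]) = E·z/(57.3) = 44.0 × 1 / 57.3 = 0.7679
[out]/[in] = 10^(0.7679) = 5.86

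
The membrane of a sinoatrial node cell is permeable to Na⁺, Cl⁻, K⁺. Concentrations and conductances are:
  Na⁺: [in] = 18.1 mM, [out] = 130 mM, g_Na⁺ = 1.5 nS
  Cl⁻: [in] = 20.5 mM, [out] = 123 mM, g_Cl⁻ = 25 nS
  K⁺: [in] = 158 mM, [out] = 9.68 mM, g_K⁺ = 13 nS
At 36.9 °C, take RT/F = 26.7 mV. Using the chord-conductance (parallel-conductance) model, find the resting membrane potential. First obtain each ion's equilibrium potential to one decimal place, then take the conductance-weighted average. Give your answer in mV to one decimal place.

E_Na⁺ = (26.7/1)·ln(130/18.1) = 52.6 mV
E_Cl⁻ = (26.7/-1)·ln(123/20.5) = -47.8 mV
E_K⁺ = (26.7/1)·ln(9.68/158) = -74.6 mV
Vm = (Σ gᵢEᵢ)/(Σ gᵢ) = (1.5·52.6 + 25·-47.8 + 13·-74.6) / (1.5 + 25 + 13)
= -2085.90 / 39.5 = -52.81 mV

-52.8 mV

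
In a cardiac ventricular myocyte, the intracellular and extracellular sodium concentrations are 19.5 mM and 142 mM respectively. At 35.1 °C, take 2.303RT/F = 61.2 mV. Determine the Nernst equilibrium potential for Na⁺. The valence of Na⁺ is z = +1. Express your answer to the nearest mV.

53 mV

E = (61.2/z) · log₁₀([Na⁺]_out/[Na⁺]_in) with z = +1.
= (61.2/1) · log₁₀(142/19.5) = 61.20 · log₁₀(7.282)
= 61.20 · (0.8623) = 52.77 mV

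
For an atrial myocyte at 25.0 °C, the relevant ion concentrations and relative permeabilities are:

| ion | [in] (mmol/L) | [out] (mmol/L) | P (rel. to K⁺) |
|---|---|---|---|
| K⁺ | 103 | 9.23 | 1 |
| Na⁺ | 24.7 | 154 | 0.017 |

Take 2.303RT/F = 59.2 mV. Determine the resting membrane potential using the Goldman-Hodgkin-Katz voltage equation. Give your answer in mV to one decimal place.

-55.7 mV

Vm = 59.2 · log₁₀[(Σ P·[cation]ₒ + Σ P·[anion]ᵢ) / (Σ P·[cation]ᵢ + Σ P·[anion]ₒ)]
Numerator = 1×9.23 + 0.017×154 = 11.85
Denominator = 1×103 + 0.017×24.7 = 103.4
Vm = 59.2 · log₁₀(0.11456) = 59.2 × (-0.9410) = -55.70 mV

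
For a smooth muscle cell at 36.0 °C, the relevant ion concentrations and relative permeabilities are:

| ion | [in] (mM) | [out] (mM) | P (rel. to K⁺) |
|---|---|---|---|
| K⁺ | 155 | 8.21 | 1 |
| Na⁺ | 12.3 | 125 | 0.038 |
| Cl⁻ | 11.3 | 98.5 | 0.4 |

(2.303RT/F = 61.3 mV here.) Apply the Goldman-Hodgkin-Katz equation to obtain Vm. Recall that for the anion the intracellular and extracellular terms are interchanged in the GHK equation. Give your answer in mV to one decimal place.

Vm = 61.3 · log₁₀[(Σ P·[cation]ₒ + Σ P·[anion]ᵢ) / (Σ P·[cation]ᵢ + Σ P·[anion]ₒ)]
Numerator = 1×8.21 + 0.038×125 + 0.4×11.3 = 17.48
Denominator = 1×155 + 0.038×12.3 + 0.4×98.5 = 194.9
Vm = 61.3 · log₁₀(0.089702) = 61.3 × (-1.0472) = -64.19 mV

-64.2 mV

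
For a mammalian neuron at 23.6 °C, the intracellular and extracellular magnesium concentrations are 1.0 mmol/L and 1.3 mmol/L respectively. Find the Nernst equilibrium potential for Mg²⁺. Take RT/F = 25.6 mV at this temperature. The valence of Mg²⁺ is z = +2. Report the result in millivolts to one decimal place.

E = (25.6/z) · ln([Mg²⁺]_out/[Mg²⁺]_in) with z = +2.
= (25.6/2) · ln(1.3/1.0) = 12.80 · ln(1.3)
= 12.80 · (0.2624) = 3.36 mV

3.4 mV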